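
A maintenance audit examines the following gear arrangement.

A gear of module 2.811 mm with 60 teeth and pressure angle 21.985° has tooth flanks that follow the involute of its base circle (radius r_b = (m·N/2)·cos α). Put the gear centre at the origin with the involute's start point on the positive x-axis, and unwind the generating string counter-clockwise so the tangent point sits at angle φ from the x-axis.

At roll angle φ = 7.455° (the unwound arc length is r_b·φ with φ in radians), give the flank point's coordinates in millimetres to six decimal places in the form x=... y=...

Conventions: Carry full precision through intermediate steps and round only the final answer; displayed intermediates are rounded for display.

x=78.856816 y=0.057321

recognized (one wheel, involute flank): single-mesh tooth geometry, m = 2.811, N = 60
pitch radius r_p = m·N/2 = 2.811·60/2 = 84.330000
base radius r_b = r_p·cos α = 84.330000·cos 21.985° = 78.197682
roll angle φ = 7.455° = 0.13011430 rad
x = r_b·(cos φ + φ·sin φ) = 78.856816
y = r_b·(sin φ − φ·cos φ) = 0.057321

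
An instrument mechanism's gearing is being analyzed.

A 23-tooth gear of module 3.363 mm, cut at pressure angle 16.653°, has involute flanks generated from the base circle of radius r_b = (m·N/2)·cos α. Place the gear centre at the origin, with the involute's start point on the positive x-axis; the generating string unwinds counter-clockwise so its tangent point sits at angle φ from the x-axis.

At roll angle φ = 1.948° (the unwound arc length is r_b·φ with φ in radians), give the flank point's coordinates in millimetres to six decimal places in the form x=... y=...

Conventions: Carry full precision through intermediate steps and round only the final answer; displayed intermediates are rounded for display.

recognized (one wheel, involute flank): single-mesh tooth geometry, m = 3.363, N = 23
pitch radius r_p = m·N/2 = 3.363·23/2 = 38.674500
base radius r_b = r_p·cos α = 38.674500·cos 16.653° = 37.052410
roll angle φ = 1.948° = 0.03399901 rad
x = r_b·(cos φ + φ·sin φ) = 37.073819
y = r_b·(sin φ − φ·cos φ) = 0.000485

x=37.073819 y=0.000485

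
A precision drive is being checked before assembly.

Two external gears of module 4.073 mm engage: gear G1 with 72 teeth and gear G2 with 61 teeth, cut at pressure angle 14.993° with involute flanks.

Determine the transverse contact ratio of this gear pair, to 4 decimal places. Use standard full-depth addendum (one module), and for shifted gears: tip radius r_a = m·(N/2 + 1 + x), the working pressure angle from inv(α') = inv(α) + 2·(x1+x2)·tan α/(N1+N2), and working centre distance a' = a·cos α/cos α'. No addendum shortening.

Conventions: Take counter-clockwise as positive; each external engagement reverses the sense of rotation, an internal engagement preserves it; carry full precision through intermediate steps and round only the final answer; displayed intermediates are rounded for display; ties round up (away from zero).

2.1690

topology: single-mesh involute geometry — m = 4.073, 72T/61T pair
base radii: r_b1 = 141.636407, r_b2 = 119.997512
tip radii: r_a1 = 150.701000, r_a2 = 128.299500
no profile shift: α' = α, a' = a
action lengths: √(r_a1²−r_b1²) = 51.477369, √(r_a2²−r_b2²) = 45.402190
base pitch p_b = π·m·cos α = 12.360108
CR = (51.477369 + 45.402190 − 270.854500·sin 14.99300°)/12.360108 = 2.169012
contact ratio ≈ 2.1690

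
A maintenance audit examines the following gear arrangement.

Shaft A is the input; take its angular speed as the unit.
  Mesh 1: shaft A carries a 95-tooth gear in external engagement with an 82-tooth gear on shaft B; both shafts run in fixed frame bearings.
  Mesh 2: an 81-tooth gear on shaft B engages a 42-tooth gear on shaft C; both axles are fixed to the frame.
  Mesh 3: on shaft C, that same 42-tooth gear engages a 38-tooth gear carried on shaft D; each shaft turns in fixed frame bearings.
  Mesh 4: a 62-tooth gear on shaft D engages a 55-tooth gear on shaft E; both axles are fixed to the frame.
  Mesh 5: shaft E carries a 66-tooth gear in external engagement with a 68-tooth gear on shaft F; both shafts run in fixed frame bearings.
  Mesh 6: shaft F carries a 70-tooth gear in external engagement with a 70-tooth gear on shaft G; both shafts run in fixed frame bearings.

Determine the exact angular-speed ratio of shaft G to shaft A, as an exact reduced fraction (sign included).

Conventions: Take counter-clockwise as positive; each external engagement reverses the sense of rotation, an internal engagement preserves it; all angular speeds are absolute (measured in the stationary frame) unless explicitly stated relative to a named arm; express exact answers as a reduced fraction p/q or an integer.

7533/2788

class = fixed-axis compound train [6 meshes; 6 ratios multiply, 6 sense flips]
mesh 1 [95T→82T]: running ratio 95/82, sense −
mesh 2 [81T→42T]: running ratio 2565/1148, sense +
mesh 3 [42T→38T]: running ratio 405/164, sense −
mesh 4 [62T→55T]: running ratio 2511/902, sense +
mesh 5 [66T→68T]: running ratio 7533/2788, sense −
mesh 6 [70T→70T]: running ratio 7533/2788, sense +
ω_out/ω_in = 7533/2788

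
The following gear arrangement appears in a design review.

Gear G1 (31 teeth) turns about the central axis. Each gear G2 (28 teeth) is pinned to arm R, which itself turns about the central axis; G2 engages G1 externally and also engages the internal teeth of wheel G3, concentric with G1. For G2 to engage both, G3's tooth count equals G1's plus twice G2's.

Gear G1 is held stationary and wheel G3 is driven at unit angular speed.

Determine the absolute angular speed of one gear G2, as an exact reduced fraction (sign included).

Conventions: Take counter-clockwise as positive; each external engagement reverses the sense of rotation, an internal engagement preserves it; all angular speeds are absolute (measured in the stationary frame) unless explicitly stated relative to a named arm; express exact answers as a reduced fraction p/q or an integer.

87/56

class = planetary set [G3 = 31+2·28 = 87; Willis about the carrier]
ring teeth: 31 + 2·28 = 87
31(ω_sun−ω_arm) = −87(ω_ring−ω_arm),  ω_sun = 0, ω_ring = 1
31(0−ω_arm) = −87(1−ω_arm)  ⇒  118·ω_arm = 87  ⇒  ω_arm = 87/118
sun–planet mesh: 31·(0−87/118) = −28·(ω_p−ω_arm)  ⇒  ω_p−ω_arm = 2697/3304
ω_p = 87/118 + 2697/3304 = 87/56
exact speed ratio = 87/56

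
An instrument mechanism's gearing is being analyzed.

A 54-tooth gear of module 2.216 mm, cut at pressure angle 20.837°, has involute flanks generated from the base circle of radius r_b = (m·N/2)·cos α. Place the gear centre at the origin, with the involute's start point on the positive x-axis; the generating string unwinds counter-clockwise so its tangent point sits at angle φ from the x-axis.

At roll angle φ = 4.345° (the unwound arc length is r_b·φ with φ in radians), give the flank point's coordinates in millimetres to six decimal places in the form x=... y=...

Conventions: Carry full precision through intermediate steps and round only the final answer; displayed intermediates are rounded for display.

x=56.079318 y=0.008124

single-mesh involute tooth geometry (54T wheel at module 2.216)
pitch radius r_p = m·N/2 = 2.216·54/2 = 59.832000
base radius r_b = r_p·cos α = 59.832000·cos 20.837° = 55.918758
roll angle φ = 4.345° = 0.07583456 rad
x = r_b·(cos φ + φ·sin φ) = 56.079318
y = r_b·(sin φ − φ·cos φ) = 0.008124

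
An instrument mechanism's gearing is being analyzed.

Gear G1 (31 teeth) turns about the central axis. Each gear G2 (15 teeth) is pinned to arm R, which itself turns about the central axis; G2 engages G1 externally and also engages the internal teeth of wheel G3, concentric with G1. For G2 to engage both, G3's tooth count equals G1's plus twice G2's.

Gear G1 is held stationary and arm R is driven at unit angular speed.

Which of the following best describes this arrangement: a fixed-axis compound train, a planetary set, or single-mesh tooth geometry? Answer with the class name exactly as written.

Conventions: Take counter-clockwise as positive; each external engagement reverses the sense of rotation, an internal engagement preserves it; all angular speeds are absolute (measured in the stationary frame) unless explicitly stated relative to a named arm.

planetary set

planetary set (31T centre, 15T on arm, 61T internal) — Willis relation
classification: planetary set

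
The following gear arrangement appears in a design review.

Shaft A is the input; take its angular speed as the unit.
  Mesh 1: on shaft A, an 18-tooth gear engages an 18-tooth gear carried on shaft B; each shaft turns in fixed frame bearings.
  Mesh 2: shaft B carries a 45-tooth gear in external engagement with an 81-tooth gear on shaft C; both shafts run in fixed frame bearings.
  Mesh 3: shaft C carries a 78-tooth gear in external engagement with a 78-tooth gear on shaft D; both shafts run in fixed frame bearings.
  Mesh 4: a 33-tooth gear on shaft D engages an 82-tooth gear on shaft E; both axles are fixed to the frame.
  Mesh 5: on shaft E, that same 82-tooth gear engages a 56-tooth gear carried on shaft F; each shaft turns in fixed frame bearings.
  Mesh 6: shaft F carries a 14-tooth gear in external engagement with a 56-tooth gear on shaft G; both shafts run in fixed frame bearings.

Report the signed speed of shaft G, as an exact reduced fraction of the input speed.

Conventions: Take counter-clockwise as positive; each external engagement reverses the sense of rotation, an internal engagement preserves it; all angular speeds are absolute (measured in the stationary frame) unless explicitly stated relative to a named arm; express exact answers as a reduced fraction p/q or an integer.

6-mesh fixed-axis compound train (all bearings frame-fixed)
mesh 1 [18T→18T]: |ω|/ω_in = 1×18/18 = 1, sense flips to −
mesh 2 [45T→81T]: |ω|/ω_in = 1×45/81 = 5/9, sense flips to +
mesh 3 [78T→78T]: |ω|/ω_in = (5/9)×78/78 = 5/9, sense flips to −
mesh 4 [33T→82T]: |ω|/ω_in = (5/9)×33/82 = 55/246, sense flips to +
mesh 5 [82T→56T]: |ω|/ω_in = (55/246)×82/56 = 55/168, sense flips to −
mesh 6 [14T→56T]: |ω|/ω_in = (55/168)×14/56 = 55/672, sense flips to +
signed output speed (× input speed) = 55/672

55/672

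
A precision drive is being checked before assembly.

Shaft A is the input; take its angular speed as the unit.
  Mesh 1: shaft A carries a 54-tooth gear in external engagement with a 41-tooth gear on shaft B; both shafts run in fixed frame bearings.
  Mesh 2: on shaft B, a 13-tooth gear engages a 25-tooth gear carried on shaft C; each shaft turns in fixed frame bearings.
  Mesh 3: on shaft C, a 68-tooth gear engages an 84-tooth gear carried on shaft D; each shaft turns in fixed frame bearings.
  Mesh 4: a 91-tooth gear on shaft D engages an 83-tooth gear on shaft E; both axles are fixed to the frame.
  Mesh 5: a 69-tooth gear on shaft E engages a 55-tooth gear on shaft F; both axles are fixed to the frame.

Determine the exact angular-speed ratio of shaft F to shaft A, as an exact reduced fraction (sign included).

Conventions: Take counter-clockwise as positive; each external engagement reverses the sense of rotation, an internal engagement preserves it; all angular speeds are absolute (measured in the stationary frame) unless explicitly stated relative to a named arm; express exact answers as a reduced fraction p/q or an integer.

class = fixed-axis compound train [5 meshes; 5 ratios multiply, 5 sense flips]
mesh 1 [54T→41T]: running ratio 54/41, sense −
mesh 2 [13T→25T]: running ratio 702/1025, sense +
mesh 3 [68T→84T]: running ratio 3978/7175, sense −
mesh 4 [91T→83T]: running ratio 51714/85075, sense +
mesh 5 [69T→55T]: running ratio 3568266/4679125, sense −
ω_out/ω_in = -3568266/4679125

-3568266/4679125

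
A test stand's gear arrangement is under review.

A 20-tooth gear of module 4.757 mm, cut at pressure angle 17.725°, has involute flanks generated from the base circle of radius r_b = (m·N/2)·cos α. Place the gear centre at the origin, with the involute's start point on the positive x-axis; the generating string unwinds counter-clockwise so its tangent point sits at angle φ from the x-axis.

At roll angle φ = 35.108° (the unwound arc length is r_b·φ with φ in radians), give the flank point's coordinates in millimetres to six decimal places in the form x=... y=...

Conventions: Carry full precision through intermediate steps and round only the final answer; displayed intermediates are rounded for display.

recognized (one wheel, involute flank): single-mesh tooth geometry, m = 4.757, N = 20
pitch radius r_p = m·N/2 = 4.757·20/2 = 47.570000
base radius r_b = r_p·cos α = 47.570000·cos 17.725° = 45.311792
roll angle φ = 35.108° = 0.61275019 rad
x = r_b·(cos φ + φ·sin φ) = 53.036274
y = r_b·(sin φ − φ·cos φ) = 3.346153

x=53.036274 y=3.346153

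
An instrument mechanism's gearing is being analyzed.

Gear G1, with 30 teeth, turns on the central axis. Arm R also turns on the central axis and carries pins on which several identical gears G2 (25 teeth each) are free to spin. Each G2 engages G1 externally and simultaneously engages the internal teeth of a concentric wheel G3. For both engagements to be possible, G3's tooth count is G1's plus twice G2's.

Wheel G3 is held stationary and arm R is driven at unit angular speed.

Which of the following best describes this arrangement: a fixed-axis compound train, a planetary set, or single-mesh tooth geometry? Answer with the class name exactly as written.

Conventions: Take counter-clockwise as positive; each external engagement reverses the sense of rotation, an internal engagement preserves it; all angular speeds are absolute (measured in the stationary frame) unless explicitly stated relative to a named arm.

planetary set

recognized (axles ride arm R): planetary set, 30/25/80 teeth
classification: planetary set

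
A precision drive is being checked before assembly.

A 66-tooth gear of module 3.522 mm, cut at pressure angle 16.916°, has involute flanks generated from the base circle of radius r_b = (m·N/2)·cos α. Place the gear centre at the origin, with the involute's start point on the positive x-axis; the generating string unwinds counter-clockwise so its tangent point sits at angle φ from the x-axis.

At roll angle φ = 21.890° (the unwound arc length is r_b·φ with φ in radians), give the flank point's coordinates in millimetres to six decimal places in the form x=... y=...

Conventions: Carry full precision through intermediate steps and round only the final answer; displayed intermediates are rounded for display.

x=119.018831 y=2.036993

class = single-mesh tooth geometry [base-circle involute, m = 3.522, 66T]
pitch radius r_p = m·N/2 = 3.522·66/2 = 116.226000
base radius r_b = r_p·cos α = 116.226000·cos 16.916° = 111.197176
roll angle φ = 21.890° = 0.38205257 rad
x = r_b·(cos φ + φ·sin φ) = 119.018831
y = r_b·(sin φ − φ·cos φ) = 2.036993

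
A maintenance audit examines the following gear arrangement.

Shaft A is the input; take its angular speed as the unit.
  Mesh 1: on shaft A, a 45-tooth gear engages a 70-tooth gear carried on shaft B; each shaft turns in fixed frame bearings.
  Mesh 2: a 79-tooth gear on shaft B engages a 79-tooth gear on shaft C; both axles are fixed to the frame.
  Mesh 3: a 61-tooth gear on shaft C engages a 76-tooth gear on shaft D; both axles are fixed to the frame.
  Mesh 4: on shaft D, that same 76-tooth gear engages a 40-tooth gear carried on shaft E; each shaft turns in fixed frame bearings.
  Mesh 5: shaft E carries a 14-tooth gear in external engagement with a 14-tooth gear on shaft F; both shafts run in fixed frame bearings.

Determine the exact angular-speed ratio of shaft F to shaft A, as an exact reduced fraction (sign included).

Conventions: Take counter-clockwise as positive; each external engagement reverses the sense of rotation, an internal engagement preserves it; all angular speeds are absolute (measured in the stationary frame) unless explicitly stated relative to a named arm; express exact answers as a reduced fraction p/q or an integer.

class = fixed-axis compound train [5 meshes; 5 ratios multiply, 5 sense flips]
mesh 1 [45T→70T]: running ratio 9/14, sense −
mesh 2 [79T→79T]: running ratio 9/14, sense +
mesh 3 [61T→76T]: running ratio 549/1064, sense −
mesh 4 [76T→40T]: running ratio 549/560, sense +
mesh 5 [14T→14T]: running ratio 549/560, sense −
ω_out/ω_in = -549/560

-549/560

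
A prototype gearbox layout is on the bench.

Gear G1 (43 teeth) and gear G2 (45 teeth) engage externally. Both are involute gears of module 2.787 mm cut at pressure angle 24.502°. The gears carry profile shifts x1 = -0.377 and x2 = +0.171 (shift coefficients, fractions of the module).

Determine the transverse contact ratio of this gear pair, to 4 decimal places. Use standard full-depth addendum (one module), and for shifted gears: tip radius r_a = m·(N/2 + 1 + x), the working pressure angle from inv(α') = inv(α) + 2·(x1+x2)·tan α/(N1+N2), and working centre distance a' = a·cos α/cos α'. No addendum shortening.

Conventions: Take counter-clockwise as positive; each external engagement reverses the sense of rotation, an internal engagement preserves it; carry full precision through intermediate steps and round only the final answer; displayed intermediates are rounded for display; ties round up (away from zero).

recognized (one external pair, fixed centres): single-mesh tooth geometry, m = 2.787, N1 = 43, N2 = 45
base radii: r_b1 = 54.524467, r_b2 = 57.060489
tip radii: r_a1 = 61.656801, r_a2 = 65.971077
inv(α') = inv(24.502°) + 2·(-0.377+0.171)·tan α/(43+45) = 0.02599401  ⇒  α' = 23.89670°
a' = a·cos α / cos α' = 122.6280·cos 24.502°/cos 23.89670° = 122.047173
action lengths: √(r_a1²−r_b1²) = 28.786171, √(r_a2²−r_b2²) = 33.110174
base pitch p_b = π·m·cos α = 7.967147
CR = (28.786171 + 33.110174 − 122.047173·sin 23.89670°)/7.967147 = 1.563468
contact ratio ≈ 1.5635

1.5635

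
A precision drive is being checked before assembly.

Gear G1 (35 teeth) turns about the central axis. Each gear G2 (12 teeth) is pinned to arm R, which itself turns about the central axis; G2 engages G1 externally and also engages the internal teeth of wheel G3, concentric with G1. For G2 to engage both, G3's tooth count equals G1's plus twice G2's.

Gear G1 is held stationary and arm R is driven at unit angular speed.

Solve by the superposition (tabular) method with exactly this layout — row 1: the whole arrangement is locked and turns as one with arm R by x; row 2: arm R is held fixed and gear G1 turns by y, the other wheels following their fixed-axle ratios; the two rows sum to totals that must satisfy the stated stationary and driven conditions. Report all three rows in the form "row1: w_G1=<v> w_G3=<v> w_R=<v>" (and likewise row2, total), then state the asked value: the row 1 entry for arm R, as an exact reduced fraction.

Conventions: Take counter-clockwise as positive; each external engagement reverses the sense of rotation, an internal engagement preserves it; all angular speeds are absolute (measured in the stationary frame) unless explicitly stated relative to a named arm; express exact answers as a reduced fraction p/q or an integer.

row1: w_G1=1 w_G3=1 w_R=1
row2: w_G1=-1 w_G3=35/59 w_R=0
total: w_G1=0 w_G3=94/59 w_R=1
asked value: 1

recognized (axles ride arm R): planetary set, 35/12/59 teeth
row 1: whole set turns with the arm by x
row 2: sun turns y, ring = −(35/59)·y, arm 0
boundary: total ω_sun = x + y = 0 and total ω_arm = x = 1  ⇒  y = -1, x = 1
row 2 ring = −(35/59)·(-1) = 35/59
totals (row 1 + row 2): sun 1 + (-1) = 0, ring 1 + 35/59 = 94/59, arm 1 + 0 = 1
asked cell (row1, arm) = 1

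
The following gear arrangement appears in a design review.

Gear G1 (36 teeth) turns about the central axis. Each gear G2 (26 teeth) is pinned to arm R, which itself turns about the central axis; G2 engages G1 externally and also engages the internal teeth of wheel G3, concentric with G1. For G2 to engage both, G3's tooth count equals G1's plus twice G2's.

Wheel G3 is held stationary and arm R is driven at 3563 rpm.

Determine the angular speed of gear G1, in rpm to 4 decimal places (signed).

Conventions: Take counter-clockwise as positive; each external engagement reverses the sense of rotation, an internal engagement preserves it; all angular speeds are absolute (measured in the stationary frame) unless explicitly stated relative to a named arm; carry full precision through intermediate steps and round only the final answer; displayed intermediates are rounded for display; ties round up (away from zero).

+12272.5556 rpm

planetary set (36T centre, 26T on arm, 88T internal) — Willis relation
normalise by the input: solve with ω_arm = 1, then scale by 3563 rpm
ring teeth: 36 + 2·26 = 88
36(ω_sun−ω_arm) = −88(ω_ring−ω_arm),  ω_ring = 0, ω_arm = 1
ω_sun = 1 − (88/36)(0−1) = 31/9
scale: ω_sun = 31/9 × 3563 rpm = +12272.5556 rpm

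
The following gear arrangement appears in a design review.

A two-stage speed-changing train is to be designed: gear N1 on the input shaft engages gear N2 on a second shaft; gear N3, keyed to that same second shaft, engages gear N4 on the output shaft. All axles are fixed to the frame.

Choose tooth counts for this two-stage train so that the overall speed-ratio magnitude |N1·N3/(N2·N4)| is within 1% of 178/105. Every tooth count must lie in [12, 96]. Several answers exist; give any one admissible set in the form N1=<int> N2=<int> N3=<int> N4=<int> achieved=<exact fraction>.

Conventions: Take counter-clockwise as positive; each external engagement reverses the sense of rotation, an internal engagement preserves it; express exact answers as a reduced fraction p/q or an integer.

N1=12 N2=14 N3=89 N4=45 achieved=178/105

class = fixed-axis compound train [2-stage, 178/105 wanted]
target = 178/105 in lowest terms: an exact hit needs N1·N3 = k·178 and N2·N4 = k·105 for one integer k, every count in [12, 96]; additionally prefer no 1:1 stage (N1 ≠ N2, N3 ≠ N4)
k = 1…5: no 1:1-free in-range split of k·178 and k·105 into factor pairs; take k = 6
k = 6: N1·N3 = 1068 = 12·89, N2·N4 = 630 = 14·45
achieved = 12·89/(14·45) = 178/105; |achieved − target| = 0 ≤ 89/5250 ✓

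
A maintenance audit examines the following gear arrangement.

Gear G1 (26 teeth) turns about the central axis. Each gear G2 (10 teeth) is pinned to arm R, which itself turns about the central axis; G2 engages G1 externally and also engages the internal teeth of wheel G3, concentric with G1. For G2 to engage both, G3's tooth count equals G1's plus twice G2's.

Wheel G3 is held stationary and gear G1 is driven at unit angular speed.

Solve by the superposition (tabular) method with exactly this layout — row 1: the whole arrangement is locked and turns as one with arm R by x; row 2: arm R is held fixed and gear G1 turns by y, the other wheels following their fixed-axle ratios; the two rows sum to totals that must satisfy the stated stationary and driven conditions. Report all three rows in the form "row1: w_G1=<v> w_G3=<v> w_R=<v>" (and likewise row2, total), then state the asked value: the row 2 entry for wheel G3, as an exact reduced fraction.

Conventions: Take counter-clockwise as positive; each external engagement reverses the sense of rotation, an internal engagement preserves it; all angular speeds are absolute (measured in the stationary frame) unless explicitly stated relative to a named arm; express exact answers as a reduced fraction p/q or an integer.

class = planetary set [G3 = 26+2·10 = 46; Willis about the carrier]
superposition row 1 [locked train]: every member turns x
superposition row 2 [arm held]: sun y, ring −(26/46)·y, arm 0
boundary: total ω_ring = x − (26/46)·y = 0 and total ω_sun = x + y = 1  ⇒  y = 23/36, x = 13/36
row 2 ring = −(26/46)·23/36 = -13/36
totals (row 1 + row 2): sun 13/36 + 23/36 = 1, ring 13/36 + (-13/36) = 0, arm 13/36 + 0 = 13/36
asked cell (row2, ring) = -13/36

row1: w_G1=13/36 w_G3=13/36 w_R=13/36
row2: w_G1=23/36 w_G3=-13/36 w_R=0
total: w_G1=1 w_G3=0 w_R=13/36
asked value: -13/36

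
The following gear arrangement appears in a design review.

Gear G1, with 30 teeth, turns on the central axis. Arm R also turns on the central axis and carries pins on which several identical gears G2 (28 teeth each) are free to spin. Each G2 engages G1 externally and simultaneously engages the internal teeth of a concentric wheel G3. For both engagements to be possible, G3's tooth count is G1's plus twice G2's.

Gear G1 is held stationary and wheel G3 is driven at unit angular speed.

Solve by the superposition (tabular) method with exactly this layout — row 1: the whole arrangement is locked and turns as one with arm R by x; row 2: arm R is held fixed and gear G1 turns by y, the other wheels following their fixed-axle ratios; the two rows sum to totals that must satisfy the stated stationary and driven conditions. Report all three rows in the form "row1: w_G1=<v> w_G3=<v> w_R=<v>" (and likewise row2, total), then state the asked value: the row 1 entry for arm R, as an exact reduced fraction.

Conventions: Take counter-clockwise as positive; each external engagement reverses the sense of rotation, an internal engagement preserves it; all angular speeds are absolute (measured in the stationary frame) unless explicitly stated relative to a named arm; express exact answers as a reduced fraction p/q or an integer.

recognized (axles ride arm R): planetary set, 30/28/86 teeth
row 1: whole set turns with the arm by x
row 2 (arm held, sun turns y): ω_ring = −(30/86)·y, ω_arm = 0
boundary: total ω_sun = x + y = 0 and total ω_ring = x − (30/86)·y = 1  ⇒  y = -43/58, x = 43/58
row 2 ring = −(30/86)·(-43/58) = 15/58
totals (row 1 + row 2): sun 43/58 + (-43/58) = 0, ring 43/58 + 15/58 = 1, arm 43/58 + 0 = 43/58
asked cell (row1, arm) = 43/58

row1: w_G1=43/58 w_G3=43/58 w_R=43/58
row2: w_G1=-43/58 w_G3=15/58 w_R=0
total: w_G1=0 w_G3=1 w_R=43/58
asked value: 43/58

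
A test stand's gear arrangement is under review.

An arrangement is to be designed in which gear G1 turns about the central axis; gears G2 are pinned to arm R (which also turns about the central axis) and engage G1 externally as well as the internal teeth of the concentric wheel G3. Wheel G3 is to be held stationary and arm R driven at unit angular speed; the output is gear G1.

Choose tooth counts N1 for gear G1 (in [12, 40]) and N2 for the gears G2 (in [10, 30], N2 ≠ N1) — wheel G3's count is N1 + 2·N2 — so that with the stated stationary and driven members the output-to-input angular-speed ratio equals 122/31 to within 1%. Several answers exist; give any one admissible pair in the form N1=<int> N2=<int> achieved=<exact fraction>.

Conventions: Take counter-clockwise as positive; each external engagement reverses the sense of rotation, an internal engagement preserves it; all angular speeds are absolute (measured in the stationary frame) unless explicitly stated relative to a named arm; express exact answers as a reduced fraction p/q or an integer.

planetary set to be sized for 122/31 (Willis relation)
Willis with ω_ring = 0: ω_sun/ω_arm = (N1+N3)/N1; set equal to 122/31  ⇒  N3/N1 = 122/31 − 1 = 91/31
N3 = N1 + 2·N2  ⇒  N2/N1 = (N3/N1 − 1)/2 = (91/31 − 1)/2 = 30/31
smallest multiple with N1 ≥ 12 and N2 ≥ 10: k = 1  ⇒  N1 = 1·31 = 31, N2 = 1·30 = 30 (N1 ≤ 40, N2 ≤ 30, N2 ≠ N1 ✓), N3 = 31 + 2·30 = 91
check: (N1+N3)/N1 with N1 = 31, N3 = 91 gives 122/31; |achieved − target| = 0 ≤ 61/1550 ✓

N1=31 N2=30 achieved=122/31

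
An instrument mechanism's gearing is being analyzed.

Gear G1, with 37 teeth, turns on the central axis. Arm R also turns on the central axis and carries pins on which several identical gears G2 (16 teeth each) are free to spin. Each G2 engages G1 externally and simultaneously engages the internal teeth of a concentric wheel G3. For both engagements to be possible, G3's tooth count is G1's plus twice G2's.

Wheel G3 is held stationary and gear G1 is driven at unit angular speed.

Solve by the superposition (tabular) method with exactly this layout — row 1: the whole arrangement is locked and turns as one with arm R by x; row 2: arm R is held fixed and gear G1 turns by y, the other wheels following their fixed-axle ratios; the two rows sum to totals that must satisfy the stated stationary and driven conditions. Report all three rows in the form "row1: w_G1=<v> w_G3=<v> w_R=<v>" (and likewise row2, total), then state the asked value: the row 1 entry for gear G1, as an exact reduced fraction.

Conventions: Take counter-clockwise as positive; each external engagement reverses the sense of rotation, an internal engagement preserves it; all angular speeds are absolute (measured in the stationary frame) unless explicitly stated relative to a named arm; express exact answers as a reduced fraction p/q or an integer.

class = planetary set [G3 = 37+2·16 = 69; Willis about the carrier]
row 1 — lock + rotate with arm: ω_sun = ω_ring = ω_arm = x
row 2 (arm held, sun turns y): ω_ring = −(37/69)·y, ω_arm = 0
boundary: total ω_ring = x − (37/69)·y = 0 and total ω_sun = x + y = 1  ⇒  y = 69/106, x = 37/106
row 2 ring = −(37/69)·69/106 = -37/106
totals (row 1 + row 2): sun 37/106 + 69/106 = 1, ring 37/106 + (-37/106) = 0, arm 37/106 + 0 = 37/106
asked cell (row1, sun) = 37/106

row1: w_G1=37/106 w_G3=37/106 w_R=37/106
row2: w_G1=69/106 w_G3=-37/106 w_R=0
total: w_G1=1 w_G3=0 w_R=37/106
asked value: 37/106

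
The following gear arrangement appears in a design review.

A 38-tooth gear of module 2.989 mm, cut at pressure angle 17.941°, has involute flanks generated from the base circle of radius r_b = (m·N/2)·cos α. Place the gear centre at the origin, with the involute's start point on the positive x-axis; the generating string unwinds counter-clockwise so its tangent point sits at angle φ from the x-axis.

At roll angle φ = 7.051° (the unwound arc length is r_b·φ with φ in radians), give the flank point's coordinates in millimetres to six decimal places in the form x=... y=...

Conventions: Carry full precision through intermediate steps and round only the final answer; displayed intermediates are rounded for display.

x=54.437072 y=0.033515

topology: single-mesh involute geometry — m = 2.989, N = 38
pitch radius r_p = m·N/2 = 2.989·38/2 = 56.791000
base radius r_b = r_p·cos α = 56.791000·cos 17.941° = 54.029493
roll angle φ = 7.051° = 0.12306317 rad
x = r_b·(cos φ + φ·sin φ) = 54.437072
y = r_b·(sin φ − φ·cos φ) = 0.033515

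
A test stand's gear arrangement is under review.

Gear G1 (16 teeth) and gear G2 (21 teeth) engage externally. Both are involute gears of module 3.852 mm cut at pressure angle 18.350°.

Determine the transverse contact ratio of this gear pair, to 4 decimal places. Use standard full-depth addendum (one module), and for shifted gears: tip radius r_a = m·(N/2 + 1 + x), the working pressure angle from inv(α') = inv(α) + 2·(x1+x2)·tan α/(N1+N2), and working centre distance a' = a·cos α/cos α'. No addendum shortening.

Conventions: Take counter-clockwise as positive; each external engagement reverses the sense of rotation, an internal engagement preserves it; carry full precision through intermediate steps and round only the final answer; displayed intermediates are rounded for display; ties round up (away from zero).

single-mesh involute tooth geometry (16T engaging 21T at module 3.852)
base radii: r_b1 = 29.249040, r_b2 = 38.389366
tip radii: r_a1 = 34.668000, r_a2 = 44.298000
no profile shift: α' = α, a' = a
action lengths: √(r_a1²−r_b1²) = 18.610853, √(r_a2²−r_b2²) = 22.103606
base pitch p_b = π·m·cos α = 11.486071
CR = (18.610853 + 22.103606 − 71.262000·sin 18.35000°)/11.486071 = 1.591466
contact ratio ≈ 1.5915

1.5915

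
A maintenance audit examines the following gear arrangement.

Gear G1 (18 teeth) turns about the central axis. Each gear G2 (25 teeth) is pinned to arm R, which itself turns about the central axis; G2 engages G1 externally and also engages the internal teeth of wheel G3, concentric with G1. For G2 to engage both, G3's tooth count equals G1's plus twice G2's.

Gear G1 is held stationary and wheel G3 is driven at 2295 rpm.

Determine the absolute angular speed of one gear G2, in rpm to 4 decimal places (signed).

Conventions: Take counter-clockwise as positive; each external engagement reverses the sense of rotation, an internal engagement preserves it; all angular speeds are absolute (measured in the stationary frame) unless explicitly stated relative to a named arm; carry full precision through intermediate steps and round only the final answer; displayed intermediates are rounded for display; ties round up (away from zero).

+3121.2000 rpm

planetary set (18T centre, 25T on arm, 68T internal) — Willis relation
normalise by the input: solve with ω_ring = 1, then scale by 2295 rpm
ring teeth: 18 + 2·25 = 68
18(ω_sun−ω_arm) = −68(ω_ring−ω_arm),  ω_sun = 0, ω_ring = 1
18(0−ω_arm) = −68(1−ω_arm)  ⇒  86·ω_arm = 68  ⇒  ω_arm = 34/43
sun–planet mesh: 18·(0−34/43) = −25·(ω_p−ω_arm)  ⇒  ω_p−ω_arm = 612/1075
ω_p = 34/43 + 612/1075 = 34/25
scale: ω_p = 34/25 × 2295 rpm = +3121.2000 rpm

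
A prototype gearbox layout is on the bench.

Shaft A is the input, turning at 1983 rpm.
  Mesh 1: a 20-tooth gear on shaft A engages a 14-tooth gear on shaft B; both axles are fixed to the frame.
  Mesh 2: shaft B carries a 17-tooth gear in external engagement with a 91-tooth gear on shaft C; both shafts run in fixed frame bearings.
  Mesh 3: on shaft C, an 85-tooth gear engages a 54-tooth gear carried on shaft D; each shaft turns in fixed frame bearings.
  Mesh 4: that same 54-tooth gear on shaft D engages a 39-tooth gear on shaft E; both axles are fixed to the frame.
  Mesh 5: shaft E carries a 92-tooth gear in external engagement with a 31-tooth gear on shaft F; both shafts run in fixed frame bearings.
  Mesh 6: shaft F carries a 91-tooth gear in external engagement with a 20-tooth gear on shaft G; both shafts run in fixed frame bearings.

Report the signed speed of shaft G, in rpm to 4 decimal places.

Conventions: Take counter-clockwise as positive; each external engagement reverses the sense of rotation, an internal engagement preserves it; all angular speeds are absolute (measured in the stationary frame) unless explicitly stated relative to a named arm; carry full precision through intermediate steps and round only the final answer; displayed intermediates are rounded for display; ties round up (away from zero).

+15574.8564 rpm

6-mesh fixed-axis compound train (all bearings frame-fixed)
mesh 1 [20T→14T]: ω = 1983.0000×20/14 = 2832.8571 rpm, sense flips to −
mesh 2 [17T→91T]: ω = 2832.8571×17/91 = 529.2151 rpm, sense flips to +
mesh 3 [85T→54T]: ω = 529.2151×85/54 = 833.0237 rpm, sense flips to −
mesh 4 [54T→39T]: ω = 833.0237×54/39 = 1153.4175 rpm, sense flips to +
mesh 5 [92T→31T]: ω = 1153.4175×92/31 = 3423.0454 rpm, sense flips to −
mesh 6 [91T→20T]: ω = 3423.0454×91/20 = 15574.8564 rpm, sense flips to +
signed output speed = +15574.8564 rpm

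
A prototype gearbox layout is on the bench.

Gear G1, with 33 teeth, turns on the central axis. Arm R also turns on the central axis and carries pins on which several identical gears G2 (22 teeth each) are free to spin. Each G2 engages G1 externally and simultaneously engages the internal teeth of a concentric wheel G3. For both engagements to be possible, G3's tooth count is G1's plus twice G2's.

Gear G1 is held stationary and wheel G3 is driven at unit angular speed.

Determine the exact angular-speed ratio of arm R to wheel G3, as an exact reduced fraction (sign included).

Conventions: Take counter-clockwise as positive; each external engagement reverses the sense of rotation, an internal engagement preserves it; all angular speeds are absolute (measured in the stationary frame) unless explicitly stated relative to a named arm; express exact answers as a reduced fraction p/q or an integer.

7/10

topology: planetary set — G1 33T / G2 22T / G3 77T, arm = carrier (Willis)
ring teeth: 33 + 2·22 = 77
33(ω_sun−ω_arm) = −77(ω_ring−ω_arm),  ω_sun = 0, ω_ring = 1
33(0−ω_arm) = −77(1−ω_arm)  ⇒  110·ω_arm = 77  ⇒  ω_arm = 7/10
ω_out/ω_in = 7/10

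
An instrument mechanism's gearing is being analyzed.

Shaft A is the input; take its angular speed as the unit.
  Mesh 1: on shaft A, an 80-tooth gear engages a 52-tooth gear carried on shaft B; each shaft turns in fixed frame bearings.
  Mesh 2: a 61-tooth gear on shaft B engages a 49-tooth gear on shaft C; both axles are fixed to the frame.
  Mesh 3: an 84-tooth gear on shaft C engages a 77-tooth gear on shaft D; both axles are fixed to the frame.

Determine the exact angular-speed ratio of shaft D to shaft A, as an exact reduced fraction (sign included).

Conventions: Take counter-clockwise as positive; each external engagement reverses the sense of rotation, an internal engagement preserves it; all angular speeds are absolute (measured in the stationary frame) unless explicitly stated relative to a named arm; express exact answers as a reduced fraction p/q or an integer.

class = fixed-axis compound train [3 meshes; 3 ratios multiply, 3 sense flips]
mesh 1 [80T→52T]: running ratio 20/13, sense −
mesh 2 [61T→49T]: running ratio 1220/637, sense +
mesh 3 [84T→77T]: running ratio 14640/7007, sense −
ω_out/ω_in = -14640/7007

-14640/7007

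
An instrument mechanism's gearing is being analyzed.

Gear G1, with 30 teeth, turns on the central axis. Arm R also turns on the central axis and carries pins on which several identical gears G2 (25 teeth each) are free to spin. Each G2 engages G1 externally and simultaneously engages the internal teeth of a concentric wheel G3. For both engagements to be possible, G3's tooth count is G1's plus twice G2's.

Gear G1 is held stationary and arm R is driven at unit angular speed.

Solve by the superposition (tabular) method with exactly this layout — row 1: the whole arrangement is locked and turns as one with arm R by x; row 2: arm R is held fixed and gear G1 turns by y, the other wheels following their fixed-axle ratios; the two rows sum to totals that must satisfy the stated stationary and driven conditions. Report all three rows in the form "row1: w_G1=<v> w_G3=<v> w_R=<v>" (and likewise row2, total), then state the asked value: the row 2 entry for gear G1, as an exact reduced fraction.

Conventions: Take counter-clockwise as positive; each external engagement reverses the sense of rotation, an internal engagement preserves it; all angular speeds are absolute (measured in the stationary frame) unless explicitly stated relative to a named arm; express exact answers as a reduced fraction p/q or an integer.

row1: w_G1=1 w_G3=1 w_R=1
row2: w_G1=-1 w_G3=3/8 w_R=0
total: w_G1=0 w_G3=11/8 w_R=1
asked value: -1

planetary set (30T centre, 25T on arm, 80T internal) — Willis relation
superposition row 1 [locked train]: every member turns x
row 2 (arm held, sun turns y): ω_ring = −(30/80)·y, ω_arm = 0
boundary: total ω_sun = x + y = 0 and total ω_arm = x = 1  ⇒  y = -1, x = 1
row 2 ring = −(30/80)·(-1) = 3/8
totals (row 1 + row 2): sun 1 + (-1) = 0, ring 1 + 3/8 = 11/8, arm 1 + 0 = 1
asked cell (row2, sun) = -1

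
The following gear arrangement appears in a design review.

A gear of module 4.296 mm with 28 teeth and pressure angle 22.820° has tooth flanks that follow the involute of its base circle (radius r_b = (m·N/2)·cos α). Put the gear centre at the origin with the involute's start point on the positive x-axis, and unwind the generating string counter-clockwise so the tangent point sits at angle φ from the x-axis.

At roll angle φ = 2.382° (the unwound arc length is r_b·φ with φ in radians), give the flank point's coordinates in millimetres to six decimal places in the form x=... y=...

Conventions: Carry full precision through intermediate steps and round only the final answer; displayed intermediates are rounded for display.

single-mesh involute tooth geometry (28T wheel at module 4.296)
pitch radius r_p = m·N/2 = 4.296·28/2 = 60.144000
base radius r_b = r_p·cos α = 60.144000·cos 22.820° = 55.436398
roll angle φ = 2.382° = 0.04157374 rad
x = r_b·(cos φ + φ·sin φ) = 55.484285
y = r_b·(sin φ − φ·cos φ) = 0.001328

x=55.484285 y=0.001328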